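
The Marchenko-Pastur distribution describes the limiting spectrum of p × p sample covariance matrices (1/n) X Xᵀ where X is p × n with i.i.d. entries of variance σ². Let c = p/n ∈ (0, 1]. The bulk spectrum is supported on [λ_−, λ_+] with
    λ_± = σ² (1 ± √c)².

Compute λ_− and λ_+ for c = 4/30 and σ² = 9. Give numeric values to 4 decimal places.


c = 4/30 = 0.133333; √c = 0.365148.
λ_− = σ² (1 − √c)² = 9 · (1 − 0.365148)² = 9 · (0.634852)² = 3.627329.
λ_+ = σ² (1 + √c)² = 9 · (1 + 0.365148)² = 9 · (1.365148)² = 16.772671.

Rounded to 4 decimal places: λ_− ≈ 3.6273, λ_+ ≈ 16.7727.


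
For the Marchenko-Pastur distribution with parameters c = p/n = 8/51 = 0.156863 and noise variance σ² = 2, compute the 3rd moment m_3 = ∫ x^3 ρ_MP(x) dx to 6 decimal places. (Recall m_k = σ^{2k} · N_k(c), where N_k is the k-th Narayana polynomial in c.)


E[X³] = σ⁶ (1 + 3c + c²) (third MP moment). With σ² = 2 (so σ⁶ = 8) and c = 8/51 = 0.156863: E[X³] = 8 · (1 + 3·0.156863 + (0.156863)²) = 8 · 1.495194.

So E[X^3] = 11.961553.


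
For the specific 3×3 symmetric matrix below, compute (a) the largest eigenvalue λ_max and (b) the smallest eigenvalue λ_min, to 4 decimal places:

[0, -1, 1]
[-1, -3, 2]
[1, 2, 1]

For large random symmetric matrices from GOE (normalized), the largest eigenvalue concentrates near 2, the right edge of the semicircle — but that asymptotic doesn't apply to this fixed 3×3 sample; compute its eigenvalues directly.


Since M is real symmetric, all three eigenvalues are real; they are the roots of det(λI − M) = λ³ − (tr M) λ² + s λ − det M, where s is the sum of the principal 2×2 minors.
tr M = 0 + (-3) + 1 = -2.
s = (0·(-3) − (-1)²) + (0·1 − 1²) + ((-3)·1 − 2²) = -1 + (-1) + (-7) = -9.
det M (expand along row 1) = 0·(-7) − (-1)·(-3) + 1·1 = -2.
Characteristic polynomial: λ³ + 2λ² − 9λ + 2 = 0.
Substitute λ = y + (tr M)/3 = y − 0.666667 to remove the quadratic term: y³ + p·y + q = 0 with p = s − (tr M)²/3 = -10.333333 and q = −2(tr M)³/27 + (tr M)·s/3 − det M = 8.592593.
Three real roots ⇒ use the trigonometric (Viète) form: r = 2√(−p/3) = 3.711843, φ = arccos(3q/(p·r)) = arccos(-0.672071) = 2.307799 rad.
y_k = r·cos(φ/3 − 2πk/3) for k = 0, 1, 2 gives y = 2.666667, 0.902735, -3.569401.
λ_k = y_k − 0.666667 gives λ = 2.0000, 0.2361, -4.2361 (check: the sum is -2.0000 = tr M).

Hence λ_max = 2.0000 and λ_min = -4.2361.


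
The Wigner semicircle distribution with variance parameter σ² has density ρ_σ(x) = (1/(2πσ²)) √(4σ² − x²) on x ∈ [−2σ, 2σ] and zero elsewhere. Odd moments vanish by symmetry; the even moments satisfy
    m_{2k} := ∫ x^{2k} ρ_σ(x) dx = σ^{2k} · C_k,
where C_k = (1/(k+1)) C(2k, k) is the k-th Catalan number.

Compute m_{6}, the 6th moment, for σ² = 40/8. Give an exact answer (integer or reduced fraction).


By the scaled semicircle moment identity, m_{2k} = σ^{2k} · C_k with k = 3.
C_3 = (1/(k+1)) · C(2k, k) = (1/4) · C(6, 3) = (1/4) · 20 = 5.
σ^{2k} = (σ²)^k = (40/8)^3 = 125.

Therefore m_{6} = σ^{6} · C_3 = 125 · 5 = 625.


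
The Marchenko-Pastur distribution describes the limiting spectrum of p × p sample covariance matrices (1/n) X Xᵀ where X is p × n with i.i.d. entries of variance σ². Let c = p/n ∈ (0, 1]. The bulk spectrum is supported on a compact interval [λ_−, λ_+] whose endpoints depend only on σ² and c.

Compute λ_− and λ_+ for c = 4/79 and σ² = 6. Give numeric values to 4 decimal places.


c = 4/79 = 0.050633; √c = 0.225018.
λ_− = σ² (1 − √c)² = 6 · (1 − 0.225018)² = 6 · (0.774982)² = 3.603587.
λ_+ = σ² (1 + √c)² = 6 · (1 + 0.225018)² = 6 · (1.225018)² = 9.004008.

Rounded to 4 decimal places: λ_− ≈ 3.6036, λ_+ ≈ 9.0040.


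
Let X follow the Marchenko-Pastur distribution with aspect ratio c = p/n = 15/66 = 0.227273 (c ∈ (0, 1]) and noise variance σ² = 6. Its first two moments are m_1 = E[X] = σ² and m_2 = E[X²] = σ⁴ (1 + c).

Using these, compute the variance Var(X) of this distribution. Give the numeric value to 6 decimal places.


m_1 = E[X] = σ² = 6, so m_1² = 36.
m_2 = E[X²] = σ⁴ (1 + c) = 36 · (1 + 0.227273) = 36 · 1.227273 = 44.181818.
(Note m_2 − m_1² simplifies to c · σ⁴ = 0.227273 · 36.)

Var(X) = m_2 − m_1² = 44.181818 − 36 = 8.181818.


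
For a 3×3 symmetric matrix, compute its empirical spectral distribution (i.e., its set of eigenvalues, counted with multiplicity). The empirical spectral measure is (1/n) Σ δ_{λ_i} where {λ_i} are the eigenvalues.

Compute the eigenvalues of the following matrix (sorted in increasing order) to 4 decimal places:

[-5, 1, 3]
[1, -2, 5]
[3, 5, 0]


Since M is real symmetric, all three eigenvalues are real; they are the roots of det(λI − M) = λ³ − (tr M) λ² + s λ − det M, where s is the sum of the principal 2×2 minors.
tr M = -5 + (-2) + 0 = -7.
s = ((-5)·(-2) − 1²) + ((-5)·0 − 3²) + ((-2)·0 − 5²) = 9 + (-9) + (-25) = -25.
det M (expand along row 1) = (-5)·(-25) − 1·(-15) + 3·11 = 173.
Characteristic polynomial: λ³ + 7λ² − 25λ − 173 = 0.
Substitute λ = y + (tr M)/3 = y − 2.333333 to remove the quadratic term: y³ + p·y + q = 0 with p = s − (tr M)²/3 = -41.333333 and q = −2(tr M)³/27 + (tr M)·s/3 − det M = -89.259259.
Three real roots ⇒ use the trigonometric (Viète) form: r = 2√(−p/3) = 7.423686, φ = arccos(3q/(p·r)) = arccos(0.872679) = 0.510134 rad.
y_k = r·cos(φ/3 − 2πk/3) for k = 0, 1, 2 gives y = 7.316615, -2.570334, -4.746282.
λ_k = y_k − 2.333333 gives λ = 4.9833, -4.9037, -7.0796 (check: the sum is -7.0000 = tr M).

Eigenvalues sorted in increasing order: [-7.0796, -4.9037, 4.9833].


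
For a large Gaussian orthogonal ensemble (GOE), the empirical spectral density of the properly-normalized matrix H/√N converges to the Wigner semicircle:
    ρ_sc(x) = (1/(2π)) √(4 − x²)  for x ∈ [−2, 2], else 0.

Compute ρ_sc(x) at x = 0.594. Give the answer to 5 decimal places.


ρ_sc(x) = (1/(2π)) √(4 − x²). With x = 0.594:
  4 − x² = 4 − (0.594)² = 4 − 0.352836 = 3.647164.
  √(4 − x²) = 1.909755.
  1/(2π) = 0.159155.
  ρ_sc(0.594) = 0.159155 · 1.909755 = 0.303947.

Rounded to 5 decimal places: ρ_sc(0.594) ≈ 0.30395.


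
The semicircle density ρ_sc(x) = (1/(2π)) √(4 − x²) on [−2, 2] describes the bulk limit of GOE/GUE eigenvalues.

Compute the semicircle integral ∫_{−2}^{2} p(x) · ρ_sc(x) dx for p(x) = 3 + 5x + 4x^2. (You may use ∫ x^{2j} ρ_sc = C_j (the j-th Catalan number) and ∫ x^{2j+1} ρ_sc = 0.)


Write p(x) = Σ a_i x^i, split into monomials and integrate each against ρ_sc separately.
Using ∫ x^{2j} ρ_sc = C_j = (1/(j+1)) C(2j, j) (Catalan numbers) and ∫ x^{2j+1} ρ_sc = 0 (odd monomials vanish by symmetry):
  i = 0 (even): a_0 · C_{0} = 3 · 1 = 3
  i = 1 (odd): ∫ x^1 ρ_sc = 0 (vanishes)
  i = 2 (even): a_2 · C_{1} = 4 · 1 = 4

Summing the contributions: ∫_{−2}^{2} p(x) ρ_sc(x) dx = 3 + 4 = 7.


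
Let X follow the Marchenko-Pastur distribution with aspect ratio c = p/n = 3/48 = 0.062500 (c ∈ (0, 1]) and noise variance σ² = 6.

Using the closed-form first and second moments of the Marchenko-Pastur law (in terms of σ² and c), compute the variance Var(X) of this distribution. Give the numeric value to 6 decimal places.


Recall the MP moments m_1 = E[X] = σ² and m_2 = E[X²] = σ⁴ (1 + c).
m_1 = E[X] = σ² = 6, so m_1² = 36.
m_2 = E[X²] = σ⁴ (1 + c) = 36 · (1 + 0.062500) = 36 · 1.062500 = 38.250000.
(Note m_2 − m_1² simplifies to c · σ⁴ = 0.062500 · 36.)

Var(X) = m_2 − m_1² = 38.250000 − 36 = 2.250000.


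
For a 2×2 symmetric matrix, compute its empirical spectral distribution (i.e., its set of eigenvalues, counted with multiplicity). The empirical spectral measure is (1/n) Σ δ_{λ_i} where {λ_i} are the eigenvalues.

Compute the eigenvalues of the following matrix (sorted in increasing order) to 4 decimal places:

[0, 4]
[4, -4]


Since M is real symmetric, both eigenvalues are real; they are the roots of det(λI − M) = λ² − (tr M) λ + det M.
tr M = 0 + (-4) = -4.
det M = 0·(-4) − 4² = 0 − 16 = -16.
Characteristic polynomial: λ² + 4λ − 16 = 0.
Discriminant Δ = (tr M)² − 4·det M = 16 − (-64) = 80; √Δ = 8.944272.
λ = (tr M ± √Δ)/2 = (-4 ± 8.944272)/2, giving (tr M − √Δ)/2 = -6.4721 and (tr M + √Δ)/2 = 2.4721.

Eigenvalues sorted in increasing order: [-6.4721, 2.4721].


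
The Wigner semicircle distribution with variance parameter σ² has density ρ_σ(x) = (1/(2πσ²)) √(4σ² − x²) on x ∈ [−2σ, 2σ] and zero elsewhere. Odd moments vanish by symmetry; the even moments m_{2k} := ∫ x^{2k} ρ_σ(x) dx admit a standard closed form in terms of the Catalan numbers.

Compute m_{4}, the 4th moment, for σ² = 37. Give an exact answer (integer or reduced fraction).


By the scaled semicircle moment identity, m_{2k} = σ^{2k} · C_k with k = 2.
C_2 = (1/(k+1)) · C(2k, k) = (1/3) · C(4, 2) = (1/3) · 6 = 2.
σ^{2k} = (σ²)^k = (37)^2 = 1369.

Therefore m_{4} = σ^{4} · C_2 = 1369 · 2 = 2738.


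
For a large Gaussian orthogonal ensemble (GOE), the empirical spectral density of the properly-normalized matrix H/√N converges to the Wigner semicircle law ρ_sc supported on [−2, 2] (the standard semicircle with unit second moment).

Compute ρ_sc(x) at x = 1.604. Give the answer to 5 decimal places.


ρ_sc(x) = (1/(2π)) √(4 − x²). With x = 1.604:
  4 − x² = 4 − (1.604)² = 4 − 2.572816 = 1.427184.
  √(4 − x²) = 1.194648.
  1/(2π) = 0.159155.
  ρ_sc(1.604) = 0.159155 · 1.194648 = 0.190134.

Rounded to 5 decimal places: ρ_sc(1.604) ≈ 0.19013.


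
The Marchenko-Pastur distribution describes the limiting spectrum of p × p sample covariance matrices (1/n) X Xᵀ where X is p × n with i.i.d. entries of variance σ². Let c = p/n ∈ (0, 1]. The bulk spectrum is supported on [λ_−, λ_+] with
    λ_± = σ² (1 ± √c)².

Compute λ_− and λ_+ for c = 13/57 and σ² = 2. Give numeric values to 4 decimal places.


c = 13/57 = 0.228070; √c = 0.477567.
λ_− = σ² (1 − √c)² = 2 · (1 − 0.477567)² = 2 · (0.522433)² = 0.545873.
λ_+ = σ² (1 + √c)² = 2 · (1 + 0.477567)² = 2 · (1.477567)² = 4.366408.

Rounded to 4 decimal places: λ_− ≈ 0.5459, λ_+ ≈ 4.3664.


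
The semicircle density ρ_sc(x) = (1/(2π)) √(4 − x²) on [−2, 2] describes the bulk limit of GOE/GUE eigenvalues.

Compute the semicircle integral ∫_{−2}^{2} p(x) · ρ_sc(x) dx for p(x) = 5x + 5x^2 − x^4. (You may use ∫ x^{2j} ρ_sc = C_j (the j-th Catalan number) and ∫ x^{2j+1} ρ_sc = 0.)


Write p(x) = Σ a_i x^i, split into monomials and integrate each against ρ_sc separately.
Using ∫ x^{2j} ρ_sc = C_j = (1/(j+1)) C(2j, j) (Catalan numbers) and ∫ x^{2j+1} ρ_sc = 0 (odd monomials vanish by symmetry):
  i = 1 (odd): ∫ x^1 ρ_sc = 0 (vanishes)
  i = 2 (even): a_2 · C_{1} = 5 · 1 = 5
  i = 4 (even): a_4 · C_{2} = -1 · 2 = -2

Summing the contributions: ∫_{−2}^{2} p(x) ρ_sc(x) dx = 5 + (-2) = 3.


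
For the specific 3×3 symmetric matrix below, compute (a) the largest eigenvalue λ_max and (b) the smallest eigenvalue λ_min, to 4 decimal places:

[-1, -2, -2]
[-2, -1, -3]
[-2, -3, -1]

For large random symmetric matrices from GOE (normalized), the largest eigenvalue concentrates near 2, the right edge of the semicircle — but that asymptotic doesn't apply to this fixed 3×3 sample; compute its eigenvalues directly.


Since M is real symmetric, all three eigenvalues are real; they are the roots of det(λI − M) = λ³ − (tr M) λ² + s λ − det M, where s is the sum of the principal 2×2 minors.
tr M = -1 + (-1) + (-1) = -3.
s = ((-1)·(-1) − (-2)²) + ((-1)·(-1) − (-2)²) + ((-1)·(-1) − (-3)²) = -3 + (-3) + (-8) = -14.
det M (expand along row 1) = (-1)·(-8) − (-2)·(-4) + (-2)·4 = -8.
Characteristic polynomial: λ³ + 3λ² − 14λ + 8 = 0.
Substitute λ = y + (tr M)/3 = y − 1.000000 to remove the quadratic term: y³ + p·y + q = 0 with p = s − (tr M)²/3 = -17.000000 and q = −2(tr M)³/27 + (tr M)·s/3 − det M = 24.000000.
Three real roots ⇒ use the trigonometric (Viète) form: r = 2√(−p/3) = 4.760952, φ = arccos(3q/(p·r)) = arccos(-0.889590) = 2.667242 rad.
y_k = r·cos(φ/3 − 2πk/3) for k = 0, 1, 2 gives y = 3.000000, 1.701562, -4.701562.
λ_k = y_k − 1.000000 gives λ = 2.0000, 0.7016, -5.7016 (check: the sum is -3.0000 = tr M).

Hence λ_max = 2.0000 and λ_min = -5.7016.


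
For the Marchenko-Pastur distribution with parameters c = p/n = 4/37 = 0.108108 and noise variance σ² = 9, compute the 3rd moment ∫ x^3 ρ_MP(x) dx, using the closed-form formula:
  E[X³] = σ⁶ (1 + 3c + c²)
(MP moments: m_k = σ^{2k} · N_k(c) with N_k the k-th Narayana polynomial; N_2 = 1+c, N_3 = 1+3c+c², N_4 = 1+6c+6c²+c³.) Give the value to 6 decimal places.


E[X³] = σ⁶ (1 + 3c + c²) (third MP moment). With σ² = 9 (so σ⁶ = 729) and c = 4/37 = 0.108108: E[X³] = 729 · (1 + 3·0.108108 + (0.108108)²) = 729 · 1.336012.

So E[X^3] = 973.952520.


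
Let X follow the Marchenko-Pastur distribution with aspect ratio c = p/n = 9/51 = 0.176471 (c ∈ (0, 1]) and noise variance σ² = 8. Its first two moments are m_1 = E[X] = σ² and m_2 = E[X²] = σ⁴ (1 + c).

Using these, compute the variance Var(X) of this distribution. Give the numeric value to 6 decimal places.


m_1 = E[X] = σ² = 8, so m_1² = 64.
m_2 = E[X²] = σ⁴ (1 + c) = 64 · (1 + 0.176471) = 64 · 1.176471 = 75.294118.
(Note m_2 − m_1² simplifies to c · σ⁴ = 0.176471 · 64.)

Var(X) = m_2 − m_1² = 75.294118 − 64 = 11.294118.


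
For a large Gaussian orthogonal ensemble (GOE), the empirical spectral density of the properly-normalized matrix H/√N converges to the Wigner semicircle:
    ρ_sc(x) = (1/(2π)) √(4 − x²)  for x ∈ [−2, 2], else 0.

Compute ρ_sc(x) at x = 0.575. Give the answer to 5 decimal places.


ρ_sc(x) = (1/(2π)) √(4 − x²). With x = 0.575:
  4 − x² = 4 − (0.575)² = 4 − 0.330625 = 3.669375.
  √(4 − x²) = 1.915561.
  1/(2π) = 0.159155.
  ρ_sc(0.575) = 0.159155 · 1.915561 = 0.304871.

Rounded to 5 decimal places: ρ_sc(0.575) ≈ 0.30487.


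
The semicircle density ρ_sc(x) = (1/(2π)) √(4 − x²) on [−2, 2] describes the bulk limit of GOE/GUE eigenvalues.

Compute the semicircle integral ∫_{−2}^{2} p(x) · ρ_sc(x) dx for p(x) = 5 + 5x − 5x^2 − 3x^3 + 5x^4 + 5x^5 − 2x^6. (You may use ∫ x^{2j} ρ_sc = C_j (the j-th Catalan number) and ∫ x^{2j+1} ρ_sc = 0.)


Write p(x) = Σ a_i x^i, split into monomials and integrate each against ρ_sc separately.
Using ∫ x^{2j} ρ_sc = C_j = (1/(j+1)) C(2j, j) (Catalan numbers) and ∫ x^{2j+1} ρ_sc = 0 (odd monomials vanish by symmetry):
  i = 0 (even): a_0 · C_{0} = 5 · 1 = 5
  i = 1 (odd): ∫ x^1 ρ_sc = 0 (vanishes)
  i = 2 (even): a_2 · C_{1} = -5 · 1 = -5
  i = 3 (odd): ∫ x^3 ρ_sc = 0 (vanishes)
  i = 4 (even): a_4 · C_{2} = 5 · 2 = 10
  i = 5 (odd): ∫ x^5 ρ_sc = 0 (vanishes)
  i = 6 (even): a_6 · C_{3} = -2 · 5 = -10

Summing the contributions: ∫_{−2}^{2} p(x) ρ_sc(x) dx = 5 + (-5) + 10 + (-10) = 0.


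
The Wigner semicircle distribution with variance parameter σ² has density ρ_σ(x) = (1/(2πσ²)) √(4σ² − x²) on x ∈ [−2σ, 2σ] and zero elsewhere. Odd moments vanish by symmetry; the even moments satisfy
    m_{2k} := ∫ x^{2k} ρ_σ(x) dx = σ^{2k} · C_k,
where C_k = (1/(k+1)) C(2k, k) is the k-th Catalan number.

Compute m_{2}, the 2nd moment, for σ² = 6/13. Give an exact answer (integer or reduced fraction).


By the scaled semicircle moment identity, m_{2k} = σ^{2k} · C_k with k = 1.
C_1 = (1/(k+1)) · C(2k, k) = (1/2) · C(2, 1) = (1/2) · 2 = 1.
σ^{2k} = (σ²)^k = (6/13)^1 = 6/13.

Therefore m_{2} = σ^{2} · C_1 = (6/13) · 1 = 6/13.


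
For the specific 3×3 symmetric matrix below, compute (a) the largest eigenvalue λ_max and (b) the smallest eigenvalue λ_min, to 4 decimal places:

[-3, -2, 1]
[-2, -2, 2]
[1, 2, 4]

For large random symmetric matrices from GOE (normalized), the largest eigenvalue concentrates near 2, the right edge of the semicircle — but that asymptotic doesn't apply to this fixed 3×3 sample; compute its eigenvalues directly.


Since M is real symmetric, all three eigenvalues are real; they are the roots of det(λI − M) = λ³ − (tr M) λ² + s λ − det M, where s is the sum of the principal 2×2 minors.
tr M = -3 + (-2) + 4 = -1.
s = ((-3)·(-2) − (-2)²) + ((-3)·4 − 1²) + ((-2)·4 − 2²) = 2 + (-13) + (-12) = -23.
det M (expand along row 1) = (-3)·(-12) − (-2)·(-10) + 1·(-2) = 14.
Characteristic polynomial: λ³ + λ² − 23λ − 14 = 0.
Substitute λ = y + (tr M)/3 = y − 0.333333 to remove the quadratic term: y³ + p·y + q = 0 with p = s − (tr M)²/3 = -23.333333 and q = −2(tr M)³/27 + (tr M)·s/3 − det M = -6.259259.
Three real roots ⇒ use the trigonometric (Viète) form: r = 2√(−p/3) = 5.577734, φ = arccos(3q/(p·r)) = arccos(0.144281) = 1.426010 rad.
y_k = r·cos(φ/3 − 2πk/3) for k = 0, 1, 2 gives y = 4.959379, -0.269089, -4.690290.
λ_k = y_k − 0.333333 gives λ = 4.6260, -0.6024, -5.0236 (check: the sum is -1.0000 = tr M).

Hence λ_max = 4.6260 and λ_min = -5.0236.


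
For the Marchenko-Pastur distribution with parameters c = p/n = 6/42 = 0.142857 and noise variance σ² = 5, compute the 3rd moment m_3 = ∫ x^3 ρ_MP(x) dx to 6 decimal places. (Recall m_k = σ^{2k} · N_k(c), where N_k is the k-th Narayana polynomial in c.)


E[X³] = σ⁶ (1 + 3c + c²) (third MP moment). With σ² = 5 (so σ⁶ = 125) and c = 6/42 = 0.142857: E[X³] = 125 · (1 + 3·0.142857 + (0.142857)²) = 125 · 1.448980.

So E[X^3] = 181.122449.


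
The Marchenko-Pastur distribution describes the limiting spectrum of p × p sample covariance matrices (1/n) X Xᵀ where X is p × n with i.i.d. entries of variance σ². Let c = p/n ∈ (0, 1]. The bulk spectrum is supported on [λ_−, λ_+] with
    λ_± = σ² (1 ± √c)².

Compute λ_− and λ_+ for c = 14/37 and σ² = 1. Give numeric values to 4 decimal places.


c = 14/37 = 0.378378; √c = 0.615125.
λ_− = σ² (1 − √c)² = 1 · (1 − 0.615125)² = 1 · (0.384875)² = 0.148129.
λ_+ = σ² (1 + √c)² = 1 · (1 + 0.615125)² = 1 · (1.615125)² = 2.608628.

Rounded to 4 decimal places: λ_− ≈ 0.1481, λ_+ ≈ 2.6086.


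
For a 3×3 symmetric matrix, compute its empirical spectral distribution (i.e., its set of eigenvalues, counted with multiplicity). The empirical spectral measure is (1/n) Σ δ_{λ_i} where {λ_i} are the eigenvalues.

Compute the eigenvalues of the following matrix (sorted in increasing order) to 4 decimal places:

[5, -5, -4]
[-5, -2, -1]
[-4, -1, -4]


Since M is real symmetric, all three eigenvalues are real; they are the roots of det(λI − M) = λ³ − (tr M) λ² + s λ − det M, where s is the sum of the principal 2×2 minors.
tr M = 5 + (-2) + (-4) = -1.
s = (5·(-2) − (-5)²) + (5·(-4) − (-4)²) + ((-2)·(-4) − (-1)²) = -35 + (-36) + 7 = -64.
det M (expand along row 1) = 5·7 − (-5)·16 + (-4)·(-3) = 127.
Characteristic polynomial: λ³ + λ² − 64λ − 127 = 0.
Substitute λ = y + (tr M)/3 = y − 0.333333 to remove the quadratic term: y³ + p·y + q = 0 with p = s − (tr M)²/3 = -64.333333 and q = −2(tr M)³/27 + (tr M)·s/3 − det M = -105.592593.
Three real roots ⇒ use the trigonometric (Viète) form: r = 2√(−p/3) = 9.261629, φ = arccos(3q/(p·r)) = arccos(0.531657) = 1.010241 rad.
y_k = r·cos(φ/3 − 2πk/3) for k = 0, 1, 2 gives y = 8.741445, -1.720500, -7.020946.
λ_k = y_k − 0.333333 gives λ = 8.4081, -2.0538, -7.3543 (check: the sum is -1.0000 = tr M).

Eigenvalues sorted in increasing order: [-7.3543, -2.0538, 8.4081].


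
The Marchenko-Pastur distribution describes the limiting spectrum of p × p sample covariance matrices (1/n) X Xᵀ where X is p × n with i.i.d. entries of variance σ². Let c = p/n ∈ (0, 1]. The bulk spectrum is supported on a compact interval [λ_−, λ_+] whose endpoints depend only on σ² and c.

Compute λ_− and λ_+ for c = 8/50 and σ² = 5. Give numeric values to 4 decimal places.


c = 8/50 = 0.160000; √c = 0.400000.
λ_− = σ² (1 − √c)² = 5 · (1 − 0.400000)² = 5 · (0.600000)² = 1.800000.
λ_+ = σ² (1 + √c)² = 5 · (1 + 0.400000)² = 5 · (1.400000)² = 9.800000.

Rounded to 4 decimal places: λ_− ≈ 1.8000, λ_+ ≈ 9.8000.


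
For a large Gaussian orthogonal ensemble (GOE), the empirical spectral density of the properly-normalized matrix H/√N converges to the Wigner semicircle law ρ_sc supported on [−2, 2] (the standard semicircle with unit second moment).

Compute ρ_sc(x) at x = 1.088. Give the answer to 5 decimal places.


ρ_sc(x) = (1/(2π)) √(4 − x²). With x = 1.088:
  4 − x² = 4 − (1.088)² = 4 − 1.183744 = 2.816256.
  √(4 − x²) = 1.678170.
  1/(2π) = 0.159155.
  ρ_sc(1.088) = 0.159155 · 1.678170 = 0.267089.

Rounded to 5 decimal places: ρ_sc(1.088) ≈ 0.26709.


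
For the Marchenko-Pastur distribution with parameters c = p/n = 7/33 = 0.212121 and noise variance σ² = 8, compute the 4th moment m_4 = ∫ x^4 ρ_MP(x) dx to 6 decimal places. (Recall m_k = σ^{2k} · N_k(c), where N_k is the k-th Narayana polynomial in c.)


E[X⁴] = σ⁸ (1 + 6c + 6c² + c³) (fourth MP moment). With σ² = 8 (so σ⁸ = 4096) and c = 7/33 = 0.212121: E[X⁴] = 4096 · (1 + 6·0.212121 + 6·(0.212121)² + (0.212121)³) = 4096 · 2.552244.

So E[X^4] = 10453.992264.


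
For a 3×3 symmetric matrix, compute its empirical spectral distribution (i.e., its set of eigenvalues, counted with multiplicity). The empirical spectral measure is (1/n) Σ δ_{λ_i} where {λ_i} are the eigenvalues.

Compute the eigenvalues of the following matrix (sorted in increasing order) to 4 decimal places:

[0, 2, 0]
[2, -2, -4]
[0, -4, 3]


Since M is real symmetric, all three eigenvalues are real; they are the roots of det(λI − M) = λ³ − (tr M) λ² + s λ − det M, where s is the sum of the principal 2×2 minors.
tr M = 0 + (-2) + 3 = 1.
s = (0·(-2) − 2²) + (0·3 − 0²) + ((-2)·3 − (-4)²) = -4 + 0 + (-22) = -26.
det M (expand along row 1) = 0·(-22) − 2·6 + 0·(-8) = -12.
Characteristic polynomial: λ³ − λ² − 26λ + 12 = 0.
Substitute λ = y + (tr M)/3 = y + 0.333333 to remove the quadratic term: y³ + p·y + q = 0 with p = s − (tr M)²/3 = -26.333333 and q = −2(tr M)³/27 + (tr M)·s/3 − det M = 3.259259.
Three real roots ⇒ use the trigonometric (Viète) form: r = 2√(−p/3) = 5.925463, φ = arccos(3q/(p·r)) = arccos(-0.062663) = 1.633501 rad.
y_k = r·cos(φ/3 − 2πk/3) for k = 0, 1, 2 gives y = 5.068560, 0.123841, -5.192401.
λ_k = y_k + 0.333333 gives λ = 5.4019, 0.4572, -4.8591 (check: the sum is 1.0000 = tr M).

Eigenvalues sorted in increasing order: [-4.8591, 0.4572, 5.4019].


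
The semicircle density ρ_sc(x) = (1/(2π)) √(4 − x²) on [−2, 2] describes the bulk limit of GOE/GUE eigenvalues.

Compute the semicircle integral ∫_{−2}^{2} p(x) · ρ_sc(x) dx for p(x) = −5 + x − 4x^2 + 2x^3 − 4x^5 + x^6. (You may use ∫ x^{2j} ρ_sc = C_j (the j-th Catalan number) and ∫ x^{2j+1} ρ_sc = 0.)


Write p(x) = Σ a_i x^i, split into monomials and integrate each against ρ_sc separately.
Using ∫ x^{2j} ρ_sc = C_j = (1/(j+1)) C(2j, j) (Catalan numbers) and ∫ x^{2j+1} ρ_sc = 0 (odd monomials vanish by symmetry):
  i = 0 (even): a_0 · C_{0} = -5 · 1 = -5
  i = 1 (odd): ∫ x^1 ρ_sc = 0 (vanishes)
  i = 2 (even): a_2 · C_{1} = -4 · 1 = -4
  i = 3 (odd): ∫ x^3 ρ_sc = 0 (vanishes)
  i = 5 (odd): ∫ x^5 ρ_sc = 0 (vanishes)
  i = 6 (even): a_6 · C_{3} = 1 · 5 = 5

Summing the contributions: ∫_{−2}^{2} p(x) ρ_sc(x) dx = (-5) + (-4) + 5 = -4.


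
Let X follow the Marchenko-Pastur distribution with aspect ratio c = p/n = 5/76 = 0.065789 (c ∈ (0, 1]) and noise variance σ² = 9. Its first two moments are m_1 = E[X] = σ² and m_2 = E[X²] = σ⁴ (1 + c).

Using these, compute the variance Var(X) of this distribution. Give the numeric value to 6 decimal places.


m_1 = E[X] = σ² = 9, so m_1² = 81.
m_2 = E[X²] = σ⁴ (1 + c) = 81 · (1 + 0.065789) = 81 · 1.065789 = 86.328947.
(Note m_2 − m_1² simplifies to c · σ⁴ = 0.065789 · 81.)

Var(X) = m_2 − m_1² = 86.328947 − 81 = 5.328947.


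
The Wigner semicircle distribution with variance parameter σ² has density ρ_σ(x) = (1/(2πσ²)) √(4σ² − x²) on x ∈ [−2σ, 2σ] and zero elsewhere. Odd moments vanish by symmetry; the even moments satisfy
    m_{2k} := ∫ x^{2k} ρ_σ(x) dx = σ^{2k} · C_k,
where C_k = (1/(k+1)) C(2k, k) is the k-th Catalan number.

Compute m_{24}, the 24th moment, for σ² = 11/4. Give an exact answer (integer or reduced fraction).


By the scaled semicircle moment identity, m_{2k} = σ^{2k} · C_k with k = 12.
C_12 = (1/(k+1)) · C(2k, k) = (1/13) · C(24, 12) = (1/13) · 2704156 = 208012.
σ^{2k} = (σ²)^k = (11/4)^12 = 3138428376721/16777216.

Therefore m_{24} = σ^{24} · C_12 = (3138428376721/16777216) · 208012 = 163207690874622163/4194304.


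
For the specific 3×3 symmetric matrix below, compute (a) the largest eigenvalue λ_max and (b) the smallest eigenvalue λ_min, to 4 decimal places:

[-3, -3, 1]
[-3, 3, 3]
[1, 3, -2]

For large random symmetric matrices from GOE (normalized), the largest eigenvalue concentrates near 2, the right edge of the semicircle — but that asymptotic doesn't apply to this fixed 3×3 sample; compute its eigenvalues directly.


Since M is real symmetric, all three eigenvalues are real; they are the roots of det(λI − M) = λ³ − (tr M) λ² + s λ − det M, where s is the sum of the principal 2×2 minors.
tr M = -3 + 3 + (-2) = -2.
s = ((-3)·3 − (-3)²) + ((-3)·(-2) − 1²) + (3·(-2) − 3²) = -18 + 5 + (-15) = -28.
det M (expand along row 1) = (-3)·(-15) − (-3)·3 + 1·(-12) = 42.
Characteristic polynomial: λ³ + 2λ² − 28λ − 42 = 0.
Substitute λ = y + (tr M)/3 = y − 0.666667 to remove the quadratic term: y³ + p·y + q = 0 with p = s − (tr M)²/3 = -29.333333 and q = −2(tr M)³/27 + (tr M)·s/3 − det M = -22.740741.
Three real roots ⇒ use the trigonometric (Viète) form: r = 2√(−p/3) = 6.253888, φ = arccos(3q/(p·r)) = arccos(0.371890) = 1.189752 rad.
y_k = r·cos(φ/3 − 2πk/3) for k = 0, 1, 2 gives y = 5.768497, -0.792202, -4.976296.
λ_k = y_k − 0.666667 gives λ = 5.1018, -1.4589, -5.6430 (check: the sum is -2.0000 = tr M).

Hence λ_max = 5.1018 and λ_min = -5.6430.


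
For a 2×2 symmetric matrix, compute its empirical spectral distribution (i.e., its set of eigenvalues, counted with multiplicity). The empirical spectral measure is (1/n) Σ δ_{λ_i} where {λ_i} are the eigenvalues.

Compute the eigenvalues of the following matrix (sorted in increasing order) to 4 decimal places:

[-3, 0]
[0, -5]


Since M is real symmetric, both eigenvalues are real; they are the roots of det(λI − M) = λ² − (tr M) λ + det M.
tr M = -3 + (-5) = -8.
det M = (-3)·(-5) − 0² = 15 − 0 = 15.
Characteristic polynomial: λ² + 8λ + 15 = 0.
Discriminant Δ = (tr M)² − 4·det M = 64 − 60 = 4; √Δ = 2.000000.
λ = (tr M ± √Δ)/2 = (-8 ± 2.000000)/2, giving (tr M − √Δ)/2 = -5.0000 and (tr M + √Δ)/2 = -3.0000.

Eigenvalues sorted in increasing order: [-5.0000, -3.0000].


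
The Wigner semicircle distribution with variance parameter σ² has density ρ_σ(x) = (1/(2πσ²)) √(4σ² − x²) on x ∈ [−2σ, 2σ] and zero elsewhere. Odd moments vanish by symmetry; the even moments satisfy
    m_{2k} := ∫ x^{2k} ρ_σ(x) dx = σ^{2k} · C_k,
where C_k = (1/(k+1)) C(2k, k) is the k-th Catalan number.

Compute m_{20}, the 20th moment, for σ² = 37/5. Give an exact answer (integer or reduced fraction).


By the scaled semicircle moment identity, m_{2k} = σ^{2k} · C_k with k = 10.
C_10 = (1/(k+1)) · C(2k, k) = (1/11) · C(20, 10) = (1/11) · 184756 = 16796.
σ^{2k} = (σ²)^k = (37/5)^10 = 4808584372417849/9765625.

Therefore m_{20} = σ^{20} · C_10 = (4808584372417849/9765625) · 16796 = 80764983119130191804/9765625.


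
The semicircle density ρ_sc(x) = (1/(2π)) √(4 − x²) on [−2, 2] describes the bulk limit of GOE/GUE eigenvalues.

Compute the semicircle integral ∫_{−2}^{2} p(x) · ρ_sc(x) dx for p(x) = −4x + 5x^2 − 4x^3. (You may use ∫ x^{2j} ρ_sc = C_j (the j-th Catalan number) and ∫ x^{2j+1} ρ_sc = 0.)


Write p(x) = Σ a_i x^i, split into monomials and integrate each against ρ_sc separately.
Using ∫ x^{2j} ρ_sc = C_j = (1/(j+1)) C(2j, j) (Catalan numbers) and ∫ x^{2j+1} ρ_sc = 0 (odd monomials vanish by symmetry):
  i = 1 (odd): ∫ x^1 ρ_sc = 0 (vanishes)
  i = 2 (even): a_2 · C_{1} = 5 · 1 = 5
  i = 3 (odd): ∫ x^3 ρ_sc = 0 (vanishes)

Summing the contributions: ∫_{−2}^{2} p(x) ρ_sc(x) dx = 5.


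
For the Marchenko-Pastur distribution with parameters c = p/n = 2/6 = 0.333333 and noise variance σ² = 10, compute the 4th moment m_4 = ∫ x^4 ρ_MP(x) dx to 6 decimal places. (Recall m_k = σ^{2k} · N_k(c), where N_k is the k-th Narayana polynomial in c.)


E[X⁴] = σ⁸ (1 + 6c + 6c² + c³) (fourth MP moment). With σ² = 10 (so σ⁸ = 10000) and c = 2/6 = 0.333333: E[X⁴] = 10000 · (1 + 6·0.333333 + 6·(0.333333)² + (0.333333)³) = 10000 · 3.703704.

So E[X^4] = 37037.037037.


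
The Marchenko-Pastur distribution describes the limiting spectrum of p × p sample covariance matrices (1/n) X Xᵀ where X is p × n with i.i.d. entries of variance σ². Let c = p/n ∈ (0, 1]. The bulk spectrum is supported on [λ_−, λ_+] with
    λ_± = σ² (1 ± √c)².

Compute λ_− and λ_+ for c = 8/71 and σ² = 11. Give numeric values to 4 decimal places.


c = 8/71 = 0.112676; √c = 0.335673.
λ_− = σ² (1 − √c)² = 11 · (1 − 0.335673)² = 11 · (0.664327)² = 4.854641.
λ_+ = σ² (1 + √c)² = 11 · (1 + 0.335673)² = 11 · (1.335673)² = 19.624233.

Rounded to 4 decimal places: λ_− ≈ 4.8546, λ_+ ≈ 19.6242.


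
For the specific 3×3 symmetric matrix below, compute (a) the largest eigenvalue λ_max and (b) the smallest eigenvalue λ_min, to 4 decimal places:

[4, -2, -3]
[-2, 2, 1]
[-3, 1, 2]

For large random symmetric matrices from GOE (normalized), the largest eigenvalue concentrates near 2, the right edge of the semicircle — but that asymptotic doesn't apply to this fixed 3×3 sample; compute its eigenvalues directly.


Since M is real symmetric, all three eigenvalues are real; they are the roots of det(λI − M) = λ³ − (tr M) λ² + s λ − det M, where s is the sum of the principal 2×2 minors.
tr M = 4 + 2 + 2 = 8.
s = (4·2 − (-2)²) + (4·2 − (-3)²) + (2·2 − 1²) = 4 + (-1) + 3 = 6.
det M (expand along row 1) = 4·3 − (-2)·(-1) + (-3)·4 = -2.
Characteristic polynomial: λ³ − 8λ² + 6λ + 2 = 0.
Substitute λ = y + (tr M)/3 = y + 2.666667 to remove the quadratic term: y³ + p·y + q = 0 with p = s − (tr M)²/3 = -15.333333 and q = −2(tr M)³/27 + (tr M)·s/3 − det M = -19.925926.
Three real roots ⇒ use the trigonometric (Viète) form: r = 2√(−p/3) = 4.521553, φ = arccos(3q/(p·r)) = arccos(0.862215) = 0.531170 rad.
y_k = r·cos(φ/3 − 2πk/3) for k = 0, 1, 2 gives y = 4.450865, -1.535734, -2.915131.
λ_k = y_k + 2.666667 gives λ = 7.1175, 1.1309, -0.2485 (check: the sum is 8.0000 = tr M).

Hence λ_max = 7.1175 and λ_min = -0.2485.


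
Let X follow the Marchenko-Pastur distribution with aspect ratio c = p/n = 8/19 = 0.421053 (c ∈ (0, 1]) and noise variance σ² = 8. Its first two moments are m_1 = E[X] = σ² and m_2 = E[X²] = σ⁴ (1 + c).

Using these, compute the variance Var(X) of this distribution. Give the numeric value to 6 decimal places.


m_1 = E[X] = σ² = 8, so m_1² = 64.
m_2 = E[X²] = σ⁴ (1 + c) = 64 · (1 + 0.421053) = 64 · 1.421053 = 90.947368.
(Note m_2 − m_1² simplifies to c · σ⁴ = 0.421053 · 64.)

Var(X) = m_2 − m_1² = 90.947368 − 64 = 26.947368.


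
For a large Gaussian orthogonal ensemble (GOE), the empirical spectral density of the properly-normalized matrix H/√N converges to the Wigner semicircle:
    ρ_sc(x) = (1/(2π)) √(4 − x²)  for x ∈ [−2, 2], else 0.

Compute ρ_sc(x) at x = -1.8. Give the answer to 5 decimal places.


ρ_sc(x) = (1/(2π)) √(4 − x²). With x = -1.8:
  4 − x² = 4 − (-1.8)² = 4 − 3.240000 = 0.760000.
  √(4 − x²) = 0.871780.
  1/(2π) = 0.159155.
  ρ_sc(-1.8) = 0.159155 · 0.871780 = 0.138748.

Rounded to 5 decimal places: ρ_sc(-1.8) ≈ 0.13875.


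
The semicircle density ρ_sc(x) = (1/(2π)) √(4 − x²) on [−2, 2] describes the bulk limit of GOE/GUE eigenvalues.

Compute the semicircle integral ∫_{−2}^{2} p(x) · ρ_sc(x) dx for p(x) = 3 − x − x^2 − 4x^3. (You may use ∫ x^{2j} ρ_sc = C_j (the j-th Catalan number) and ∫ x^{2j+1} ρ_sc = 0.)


Write p(x) = Σ a_i x^i, split into monomials and integrate each against ρ_sc separately.
Using ∫ x^{2j} ρ_sc = C_j = (1/(j+1)) C(2j, j) (Catalan numbers) and ∫ x^{2j+1} ρ_sc = 0 (odd monomials vanish by symmetry):
  i = 0 (even): a_0 · C_{0} = 3 · 1 = 3
  i = 1 (odd): ∫ x^1 ρ_sc = 0 (vanishes)
  i = 2 (even): a_2 · C_{1} = -1 · 1 = -1
  i = 3 (odd): ∫ x^3 ρ_sc = 0 (vanishes)

Summing the contributions: ∫_{−2}^{2} p(x) ρ_sc(x) dx = 3 + (-1) = 2.


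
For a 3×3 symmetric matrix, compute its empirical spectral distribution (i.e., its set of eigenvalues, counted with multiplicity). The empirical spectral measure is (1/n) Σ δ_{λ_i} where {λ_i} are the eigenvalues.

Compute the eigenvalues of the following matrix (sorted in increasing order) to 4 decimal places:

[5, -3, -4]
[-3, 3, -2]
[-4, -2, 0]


Since M is real symmetric, all three eigenvalues are real; they are the roots of det(λI − M) = λ³ − (tr M) λ² + s λ − det M, where s is the sum of the principal 2×2 minors.
tr M = 5 + 3 + 0 = 8.
s = (5·3 − (-3)²) + (5·0 − (-4)²) + (3·0 − (-2)²) = 6 + (-16) + (-4) = -14.
det M (expand along row 1) = 5·(-4) − (-3)·(-8) + (-4)·18 = -116.
Characteristic polynomial: λ³ − 8λ² − 14λ + 116 = 0.
Substitute λ = y + (tr M)/3 = y + 2.666667 to remove the quadratic term: y³ + p·y + q = 0 with p = s − (tr M)²/3 = -35.333333 and q = −2(tr M)³/27 + (tr M)·s/3 − det M = 40.740741.
Three real roots ⇒ use the trigonometric (Viète) form: r = 2√(−p/3) = 6.863753, φ = arccos(3q/(p·r)) = arccos(-0.503969) = 2.098984 rad.
y_k = r·cos(φ/3 − 2πk/3) for k = 0, 1, 2 gives y = 5.251185, 1.202217, -6.453402.
λ_k = y_k + 2.666667 gives λ = 7.9179, 3.8689, -3.7867 (check: the sum is 8.0000 = tr M).

Eigenvalues sorted in increasing order: [-3.7867, 3.8689, 7.9179].


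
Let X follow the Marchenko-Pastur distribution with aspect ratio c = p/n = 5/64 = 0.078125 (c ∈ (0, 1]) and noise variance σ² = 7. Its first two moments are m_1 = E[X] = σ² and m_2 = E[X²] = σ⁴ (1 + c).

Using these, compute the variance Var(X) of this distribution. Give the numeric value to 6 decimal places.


m_1 = E[X] = σ² = 7, so m_1² = 49.
m_2 = E[X²] = σ⁴ (1 + c) = 49 · (1 + 0.078125) = 49 · 1.078125 = 52.828125.
(Note m_2 − m_1² simplifies to c · σ⁴ = 0.078125 · 49.)

Var(X) = m_2 − m_1² = 52.828125 − 49 = 3.828125.


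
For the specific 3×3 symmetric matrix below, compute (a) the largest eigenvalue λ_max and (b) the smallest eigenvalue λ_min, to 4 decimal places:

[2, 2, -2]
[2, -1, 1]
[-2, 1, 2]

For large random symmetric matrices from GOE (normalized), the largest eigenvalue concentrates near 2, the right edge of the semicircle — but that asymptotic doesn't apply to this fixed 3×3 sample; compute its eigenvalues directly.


Since M is real symmetric, all three eigenvalues are real; they are the roots of det(λI − M) = λ³ − (tr M) λ² + s λ − det M, where s is the sum of the principal 2×2 minors.
tr M = 2 + (-1) + 2 = 3.
s = (2·(-1) − 2²) + (2·2 − (-2)²) + ((-1)·2 − 1²) = -6 + 0 + (-3) = -9.
det M (expand along row 1) = 2·(-3) − 2·6 + (-2)·0 = -18.
Characteristic polynomial: λ³ − 3λ² − 9λ + 18 = 0.
Substitute λ = y + (tr M)/3 = y + 1.000000 to remove the quadratic term: y³ + p·y + q = 0 with p = s − (tr M)²/3 = -12.000000 and q = −2(tr M)³/27 + (tr M)·s/3 − det M = 7.000000.
Three real roots ⇒ use the trigonometric (Viète) form: r = 2√(−p/3) = 4.000000, φ = arccos(3q/(p·r)) = arccos(-0.437500) = 2.023613 rad.
y_k = r·cos(φ/3 − 2πk/3) for k = 0, 1, 2 gives y = 3.123983, 0.601466, -3.725449.
λ_k = y_k + 1.000000 gives λ = 4.1240, 1.6015, -2.7254 (check: the sum is 3.0000 = tr M).

Hence λ_max = 4.1240 and λ_min = -2.7254.


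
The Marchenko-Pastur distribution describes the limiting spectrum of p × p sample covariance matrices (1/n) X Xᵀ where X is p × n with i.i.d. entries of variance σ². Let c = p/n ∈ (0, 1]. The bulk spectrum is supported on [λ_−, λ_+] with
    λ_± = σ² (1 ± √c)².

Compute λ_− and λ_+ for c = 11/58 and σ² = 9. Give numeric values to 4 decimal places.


c = 11/58 = 0.189655; √c = 0.435494.
λ_− = σ² (1 − √c)² = 9 · (1 − 0.435494)² = 9 · (0.564506)² = 2.868001.
λ_+ = σ² (1 + √c)² = 9 · (1 + 0.435494)² = 9 · (1.435494)² = 18.545792.

Rounded to 4 decimal places: λ_− ≈ 2.8680, λ_+ ≈ 18.5458.


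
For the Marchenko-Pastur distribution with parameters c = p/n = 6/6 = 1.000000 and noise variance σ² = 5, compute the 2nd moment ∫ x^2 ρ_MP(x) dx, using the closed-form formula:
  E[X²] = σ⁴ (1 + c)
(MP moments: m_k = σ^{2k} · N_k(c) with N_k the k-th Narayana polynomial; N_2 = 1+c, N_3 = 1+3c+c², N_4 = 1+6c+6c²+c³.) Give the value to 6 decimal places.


E[X²] = σ⁴ (1 + c) (second MP moment). With σ² = 5 (so σ⁴ = 25) and c = 6/6 = 1.000000: E[X²] = 25 · (1 + 1.000000) = 25 · 2.000000.

So E[X^2] = 50.000000.


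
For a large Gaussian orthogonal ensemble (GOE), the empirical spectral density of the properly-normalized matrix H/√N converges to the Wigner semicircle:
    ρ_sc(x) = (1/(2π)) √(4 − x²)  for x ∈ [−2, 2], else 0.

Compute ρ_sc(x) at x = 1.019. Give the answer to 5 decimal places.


ρ_sc(x) = (1/(2π)) √(4 − x²). With x = 1.019:
  4 − x² = 4 − (1.019)² = 4 − 1.038361 = 2.961639.
  √(4 − x²) = 1.720941.
  1/(2π) = 0.159155.
  ρ_sc(1.019) = 0.159155 · 1.720941 = 0.273896.

Rounded to 5 decimal places: ρ_sc(1.019) ≈ 0.27390.


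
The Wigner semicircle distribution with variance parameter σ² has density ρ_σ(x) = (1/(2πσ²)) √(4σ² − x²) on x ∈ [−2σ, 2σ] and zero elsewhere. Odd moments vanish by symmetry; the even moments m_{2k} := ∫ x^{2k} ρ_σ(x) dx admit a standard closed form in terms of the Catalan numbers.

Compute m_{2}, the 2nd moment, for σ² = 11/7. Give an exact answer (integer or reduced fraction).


By the scaled semicircle moment identity, m_{2k} = σ^{2k} · C_k with k = 1.
C_1 = (1/(k+1)) · C(2k, k) = (1/2) · C(2, 1) = (1/2) · 2 = 1.
σ^{2k} = (σ²)^k = (11/7)^1 = 11/7.

Therefore m_{2} = σ^{2} · C_1 = (11/7) · 1 = 11/7.


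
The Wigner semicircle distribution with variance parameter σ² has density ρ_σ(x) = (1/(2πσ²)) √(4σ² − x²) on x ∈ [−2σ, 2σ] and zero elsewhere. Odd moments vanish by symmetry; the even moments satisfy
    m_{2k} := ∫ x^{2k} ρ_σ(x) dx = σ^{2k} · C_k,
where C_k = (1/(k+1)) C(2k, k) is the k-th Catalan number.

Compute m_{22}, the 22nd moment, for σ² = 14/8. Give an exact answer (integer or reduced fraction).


By the scaled semicircle moment identity, m_{2k} = σ^{2k} · C_k with k = 11.
C_11 = (1/(k+1)) · C(2k, k) = (1/12) · C(22, 11) = (1/12) · 705432 = 58786.
σ^{2k} = (σ²)^k = (14/8)^11 = 1977326743/4194304.

Therefore m_{22} = σ^{22} · C_11 = (1977326743/4194304) · 58786 = 58119564956999/2097152.


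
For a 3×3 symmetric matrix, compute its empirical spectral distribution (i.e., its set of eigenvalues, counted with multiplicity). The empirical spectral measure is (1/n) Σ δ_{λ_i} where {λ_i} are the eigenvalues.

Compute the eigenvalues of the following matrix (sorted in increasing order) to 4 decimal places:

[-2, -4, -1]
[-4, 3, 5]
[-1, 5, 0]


Since M is real symmetric, all three eigenvalues are real; they are the roots of det(λI − M) = λ³ − (tr M) λ² + s λ − det M, where s is the sum of the principal 2×2 minors.
tr M = -2 + 3 + 0 = 1.
s = ((-2)·3 − (-4)²) + ((-2)·0 − (-1)²) + (3·0 − 5²) = -22 + (-1) + (-25) = -48.
det M (expand along row 1) = (-2)·(-25) − (-4)·5 + (-1)·(-17) = 87.
Characteristic polynomial: λ³ − λ² − 48λ − 87 = 0.
Substitute λ = y + (tr M)/3 = y + 0.333333 to remove the quadratic term: y³ + p·y + q = 0 with p = s − (tr M)²/3 = -48.333333 and q = −2(tr M)³/27 + (tr M)·s/3 − det M = -103.074074.
Three real roots ⇒ use the trigonometric (Viète) form: r = 2√(−p/3) = 8.027730, φ = arccos(3q/(p·r)) = arccos(0.796950) = 0.648567 rad.
y_k = r·cos(φ/3 − 2πk/3) for k = 0, 1, 2 gives y = 7.840861, -2.429118, -5.411743.
λ_k = y_k + 0.333333 gives λ = 8.1742, -2.0958, -5.0784 (check: the sum is 1.0000 = tr M).

Eigenvalues sorted in increasing order: [-5.0784, -2.0958, 8.1742].
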